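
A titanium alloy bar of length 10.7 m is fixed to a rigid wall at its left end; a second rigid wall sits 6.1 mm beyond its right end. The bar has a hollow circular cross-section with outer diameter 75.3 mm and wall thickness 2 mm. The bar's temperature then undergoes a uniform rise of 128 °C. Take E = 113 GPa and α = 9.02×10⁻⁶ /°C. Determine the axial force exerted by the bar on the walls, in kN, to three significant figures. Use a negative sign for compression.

Free thermal expansion αLΔT = 9.02e-6 · 10700 · 128 = 12.35 mm.
The walls engage after the gap closes; constrained expansion = 12.35 − 6.1 = 6.254 mm.
The walls impose strain ε = −(6.254)/10700 = -5.8447e-04; σ = Eε = 113000 · -5.8447e-04 = -66.04 MPa.
Wall reaction R = σ·A = -66.04·460.6 = -30420 N = -30.42 kN.

-30.4 kN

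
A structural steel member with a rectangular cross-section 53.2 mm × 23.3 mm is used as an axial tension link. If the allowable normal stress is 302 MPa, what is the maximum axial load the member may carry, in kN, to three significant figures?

374 kN

A = 1240 mm².
P_max = σ_allow · A = 302 · 1240 = 374300 N = 374.3 kN.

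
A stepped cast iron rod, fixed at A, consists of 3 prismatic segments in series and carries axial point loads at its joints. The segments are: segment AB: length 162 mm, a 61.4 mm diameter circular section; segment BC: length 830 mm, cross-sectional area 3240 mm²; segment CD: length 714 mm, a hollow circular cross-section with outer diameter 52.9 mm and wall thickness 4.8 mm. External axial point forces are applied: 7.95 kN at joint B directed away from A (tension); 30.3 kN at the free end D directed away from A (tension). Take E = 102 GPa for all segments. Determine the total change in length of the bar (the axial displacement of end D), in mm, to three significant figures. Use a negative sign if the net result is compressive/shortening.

0.389 mm

Internal axial forces (sectioning from the free end, tension +): N_CD = 30.3 kN, N_BC = 30.3 kN, N_AB = 38.25 kN.
A_AB = 2961 mm².
A_CD = 725.3 mm².
δ_AB = 38250·162/(2961·102000) = 0.02052 mm
δ_BC = 30300·830/(3240·102000) = 0.0761 mm
δ_CD = 30300·714/(725.3·102000) = 0.2924 mm
δ = Σδ_i = 0.389 mm.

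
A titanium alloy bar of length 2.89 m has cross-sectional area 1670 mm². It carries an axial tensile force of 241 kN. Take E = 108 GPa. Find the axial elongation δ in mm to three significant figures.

3.86 mm

δ_mech = NL/(AE) = 241000·2890/(1670·108000) = 3.862 mm.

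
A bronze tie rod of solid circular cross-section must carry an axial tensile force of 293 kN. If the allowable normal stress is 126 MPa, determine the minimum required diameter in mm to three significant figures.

54.4 mm

Required area A ≥ P/σ_allow = 293000/126 = 2325 mm².
For a solid circular section, d ≥ √(4A/π) = 54.41 mm.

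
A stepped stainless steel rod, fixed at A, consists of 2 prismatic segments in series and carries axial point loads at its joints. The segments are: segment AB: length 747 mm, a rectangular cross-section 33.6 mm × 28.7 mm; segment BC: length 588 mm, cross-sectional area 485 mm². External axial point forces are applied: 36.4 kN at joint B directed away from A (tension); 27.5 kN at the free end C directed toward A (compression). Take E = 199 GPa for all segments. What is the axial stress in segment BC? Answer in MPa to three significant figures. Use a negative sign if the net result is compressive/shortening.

Internal axial forces (sectioning from the free end, tension +): N_BC = -27.5 kN, N_AB = 8.9 kN.
σ_BC = N_BC/A_BC = -27500/485 = -56.7 MPa.

-56.7 MPa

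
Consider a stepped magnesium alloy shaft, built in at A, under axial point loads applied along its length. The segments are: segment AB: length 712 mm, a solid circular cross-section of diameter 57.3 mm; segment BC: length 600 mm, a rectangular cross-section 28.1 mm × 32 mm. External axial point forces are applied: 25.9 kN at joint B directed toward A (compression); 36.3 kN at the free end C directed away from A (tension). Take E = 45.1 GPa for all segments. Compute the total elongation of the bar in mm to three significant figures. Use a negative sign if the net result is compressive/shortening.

0.601 mm

Internal axial forces (sectioning from the free end, tension +): N_BC = 36.3 kN, N_AB = 10.4 kN.
A_AB = 2579 mm².
A_BC = 899.2 mm².
δ_AB = 10400·712/(2579·45100) = 0.06367 mm
δ_BC = 36300·600/(899.2·45100) = 0.5371 mm
δ = Σδ_i = 0.6007 mm.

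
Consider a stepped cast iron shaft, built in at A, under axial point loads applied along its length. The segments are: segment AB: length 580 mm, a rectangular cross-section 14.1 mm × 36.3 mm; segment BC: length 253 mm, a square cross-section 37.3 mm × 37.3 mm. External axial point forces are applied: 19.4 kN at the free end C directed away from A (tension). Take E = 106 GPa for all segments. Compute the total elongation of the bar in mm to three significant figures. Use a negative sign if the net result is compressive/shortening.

0.241 mm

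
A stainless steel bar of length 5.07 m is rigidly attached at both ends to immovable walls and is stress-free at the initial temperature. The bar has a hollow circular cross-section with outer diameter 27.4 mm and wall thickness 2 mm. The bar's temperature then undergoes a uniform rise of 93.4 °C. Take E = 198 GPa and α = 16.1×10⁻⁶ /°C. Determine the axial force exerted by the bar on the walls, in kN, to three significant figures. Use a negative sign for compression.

-47.5 kN

Free thermal expansion αLΔT = 16.1e-6 · 5070 · 93.4 = 7.624 mm.
The walls impose strain ε = −(7.624)/5070 = -1.5037e-03; σ = Eε = 198000 · -1.5037e-03 = -297.7 MPa.
Wall reaction R = σ·A = -297.7·159.6 = -47520 N = -47.52 kN.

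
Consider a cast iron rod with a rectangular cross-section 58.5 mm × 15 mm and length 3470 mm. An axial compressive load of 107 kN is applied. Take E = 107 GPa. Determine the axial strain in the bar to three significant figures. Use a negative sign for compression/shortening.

-0.00114

A = 877.5 mm².
σ = N/A = -121.9 MPa; ε = σ/E = -121.9/107000 = -1.140e-03.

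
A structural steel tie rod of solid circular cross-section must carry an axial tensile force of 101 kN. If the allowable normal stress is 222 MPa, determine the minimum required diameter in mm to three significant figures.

Required area A ≥ P/σ_allow = 101000/222 = 455 mm².
For a solid circular section, d ≥ √(4A/π) = 24.07 mm.

24.1 mm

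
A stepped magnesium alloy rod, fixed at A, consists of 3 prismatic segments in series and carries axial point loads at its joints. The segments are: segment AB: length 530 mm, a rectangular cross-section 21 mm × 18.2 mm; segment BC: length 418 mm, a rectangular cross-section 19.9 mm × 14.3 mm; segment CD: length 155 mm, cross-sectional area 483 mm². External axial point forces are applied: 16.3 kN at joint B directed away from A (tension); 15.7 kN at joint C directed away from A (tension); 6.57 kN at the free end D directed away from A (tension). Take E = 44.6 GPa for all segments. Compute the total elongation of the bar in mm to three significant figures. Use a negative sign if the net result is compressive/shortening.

Internal axial forces (sectioning from the free end, tension +): N_CD = 6.57 kN, N_BC = 22.27 kN, N_AB = 38.57 kN.
A_AB = 382.2 mm².
A_BC = 284.6 mm².
δ_AB = 38570·530/(382.2·44600) = 1.199 mm
δ_BC = 22270·418/(284.6·44600) = 0.7335 mm
δ_CD = 6570·155/(483·44600) = 0.04727 mm
δ = Σδ_i = 1.98 mm.

1.98 mm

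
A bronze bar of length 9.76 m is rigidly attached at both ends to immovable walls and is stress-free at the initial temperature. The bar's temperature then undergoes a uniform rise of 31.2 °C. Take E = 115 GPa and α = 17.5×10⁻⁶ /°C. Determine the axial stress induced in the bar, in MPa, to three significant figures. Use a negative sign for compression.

Free thermal expansion αLΔT = 17.5e-6 · 9760 · 31.2 = 5.329 mm.
The walls impose strain ε = −(5.329)/9760 = -5.4600e-04; σ = Eε = 115000 · -5.4600e-04 = -62.79 MPa.

-62.8 MPa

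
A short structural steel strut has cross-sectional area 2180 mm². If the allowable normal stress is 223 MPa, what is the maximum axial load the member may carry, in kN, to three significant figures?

486 kN

P_max = σ_allow · A = 223 · 2180 = 486100 N = 486.1 kN.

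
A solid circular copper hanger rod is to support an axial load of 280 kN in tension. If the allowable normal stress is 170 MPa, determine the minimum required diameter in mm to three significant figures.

Required area A ≥ P/σ_allow = 280000/170 = 1647 mm².
For a solid circular section, d ≥ √(4A/π) = 45.79 mm.

45.8 mm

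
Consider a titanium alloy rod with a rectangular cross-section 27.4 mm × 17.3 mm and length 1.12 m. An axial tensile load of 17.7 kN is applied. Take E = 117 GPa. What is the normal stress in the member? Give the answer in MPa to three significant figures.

37.3 MPa

A = 474 mm².
σ = N/A = 17700/474 = 37.34 MPa.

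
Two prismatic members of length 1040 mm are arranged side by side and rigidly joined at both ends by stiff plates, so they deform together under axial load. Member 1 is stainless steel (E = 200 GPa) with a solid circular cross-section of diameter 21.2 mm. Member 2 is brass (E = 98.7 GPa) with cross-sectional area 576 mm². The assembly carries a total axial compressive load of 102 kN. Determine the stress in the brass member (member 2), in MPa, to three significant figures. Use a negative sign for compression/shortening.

-79.0 MPa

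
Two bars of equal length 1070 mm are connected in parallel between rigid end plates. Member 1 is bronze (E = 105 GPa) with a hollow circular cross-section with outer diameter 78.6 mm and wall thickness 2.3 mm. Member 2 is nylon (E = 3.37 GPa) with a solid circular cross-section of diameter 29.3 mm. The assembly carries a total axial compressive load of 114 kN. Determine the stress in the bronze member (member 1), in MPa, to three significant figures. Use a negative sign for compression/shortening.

A_1 = 551.3 mm².
A_2 = 674.3 mm².
Equal strain + equilibrium ⇒ each member carries load in proportion to AE: A₁E₁ = 57890000 N, A₂E₂ = 2272000 N, ΣAE = 60160000 N.
σ₁ = P·E₁/ΣAE = -114000·105000/60160000 = -199 MPa.

-199 MPa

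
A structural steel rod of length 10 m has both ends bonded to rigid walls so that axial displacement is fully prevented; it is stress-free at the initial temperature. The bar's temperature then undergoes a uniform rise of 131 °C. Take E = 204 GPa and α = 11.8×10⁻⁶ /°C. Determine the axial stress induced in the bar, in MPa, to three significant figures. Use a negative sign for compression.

-315 MPa

Free thermal expansion αLΔT = 11.8e-6 · 10000 · 131 = 15.46 mm.
The walls impose strain ε = −(15.46)/10000 = -1.5458e-03; σ = Eε = 204000 · -1.5458e-03 = -315.3 MPa.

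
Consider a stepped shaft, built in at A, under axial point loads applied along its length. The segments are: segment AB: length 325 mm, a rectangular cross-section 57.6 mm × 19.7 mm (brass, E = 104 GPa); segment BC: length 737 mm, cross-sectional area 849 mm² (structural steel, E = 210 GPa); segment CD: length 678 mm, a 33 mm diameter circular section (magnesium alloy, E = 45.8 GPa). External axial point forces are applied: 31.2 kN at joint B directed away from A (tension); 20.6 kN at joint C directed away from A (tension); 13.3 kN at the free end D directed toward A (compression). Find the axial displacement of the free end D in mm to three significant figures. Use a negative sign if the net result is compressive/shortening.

Internal axial forces (sectioning from the free end, tension +): N_CD = -13.3 kN, N_BC = 7.3 kN, N_AB = 38.5 kN.
A_AB = 1135 mm².
A_CD = 855.3 mm².
δ_AB = 38500·325/(1135·104000) = 0.106 mm
δ_BC = 7300·737/(849·210000) = 0.03018 mm
δ_CD = -13300·678/(855.3·45800) = -0.2302 mm
δ = Σδ_i = -0.09399 mm.

-0.0940 mm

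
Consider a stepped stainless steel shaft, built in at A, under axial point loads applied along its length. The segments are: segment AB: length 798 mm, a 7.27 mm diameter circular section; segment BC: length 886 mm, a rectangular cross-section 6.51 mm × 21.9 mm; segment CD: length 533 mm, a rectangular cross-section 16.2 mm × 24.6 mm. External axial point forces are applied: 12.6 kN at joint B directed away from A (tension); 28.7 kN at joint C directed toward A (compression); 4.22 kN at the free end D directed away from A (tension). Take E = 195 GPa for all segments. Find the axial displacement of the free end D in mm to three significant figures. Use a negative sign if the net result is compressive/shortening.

Internal axial forces (sectioning from the free end, tension +): N_CD = 4.22 kN, N_BC = -24.48 kN, N_AB = -11.88 kN.
A_AB = 41.51 mm².
A_BC = 142.6 mm².
A_CD = 398.5 mm².
δ_AB = -11880·798/(41.51·195000) = -1.171 mm
δ_BC = -24480·886/(142.6·195000) = -0.7802 mm
δ_CD = 4220·533/(398.5·195000) = 0.02894 mm
δ = Σδ_i = -1.922 mm.

-1.92 mm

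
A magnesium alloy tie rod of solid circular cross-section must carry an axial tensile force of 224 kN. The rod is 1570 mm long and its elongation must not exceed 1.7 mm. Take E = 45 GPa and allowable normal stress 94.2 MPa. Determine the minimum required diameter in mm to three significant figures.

Required area A ≥ P/σ_allow = 224000/94.2 = 2378 mm².
For a solid circular section, d ≥ √(4A/π) = 55.02 mm.
Elongation limit: A ≥ PL/(Eδ_allow) = 224000·1570/(45000·1.7) = 4597 mm² ⇒ d ≥ 76.51 mm.
The elongation limit governs.

76.5 mm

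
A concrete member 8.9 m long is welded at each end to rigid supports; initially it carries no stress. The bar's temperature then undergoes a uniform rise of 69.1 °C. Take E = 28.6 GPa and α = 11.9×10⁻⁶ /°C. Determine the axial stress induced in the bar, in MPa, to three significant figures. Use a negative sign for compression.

-23.5 MPa

Free thermal expansion αLΔT = 11.9e-6 · 8900 · 69.1 = 7.318 mm.
The walls impose strain ε = −(7.318)/8900 = -8.2229e-04; σ = Eε = 28600 · -8.2229e-04 = -23.52 MPa.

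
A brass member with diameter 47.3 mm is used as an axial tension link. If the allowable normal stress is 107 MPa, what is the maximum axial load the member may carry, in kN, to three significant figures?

A = 1757 mm².
P_max = σ_allow · A = 107 · 1757 = 188000 N = 188 kN.

188 kN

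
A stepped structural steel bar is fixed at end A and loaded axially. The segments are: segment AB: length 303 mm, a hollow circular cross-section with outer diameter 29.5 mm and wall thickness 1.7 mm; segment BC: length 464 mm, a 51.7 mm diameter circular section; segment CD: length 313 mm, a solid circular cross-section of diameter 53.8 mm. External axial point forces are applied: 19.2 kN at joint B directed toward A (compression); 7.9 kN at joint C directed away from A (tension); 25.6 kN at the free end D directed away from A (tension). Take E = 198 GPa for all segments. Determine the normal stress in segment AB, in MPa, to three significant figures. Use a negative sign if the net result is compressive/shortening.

Internal axial forces (sectioning from the free end, tension +): N_CD = 25.6 kN, N_BC = 33.5 kN, N_AB = 14.3 kN.
A_AB = 148.5 mm².
σ_AB = N_AB/A_AB = 14300/148.5 = 96.31 MPa.

96.3 MPa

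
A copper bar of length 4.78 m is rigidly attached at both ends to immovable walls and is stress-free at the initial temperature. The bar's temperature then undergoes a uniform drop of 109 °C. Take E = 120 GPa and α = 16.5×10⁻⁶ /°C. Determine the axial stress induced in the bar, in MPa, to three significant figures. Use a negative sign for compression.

216 MPa

Free thermal expansion αLΔT = 16.5e-6 · 4780 · -109 = -8.597 mm.
The walls impose strain ε = −(-8.597)/4780 = 1.7985e-03; σ = Eε = 120000 · 1.7985e-03 = 215.8 MPa.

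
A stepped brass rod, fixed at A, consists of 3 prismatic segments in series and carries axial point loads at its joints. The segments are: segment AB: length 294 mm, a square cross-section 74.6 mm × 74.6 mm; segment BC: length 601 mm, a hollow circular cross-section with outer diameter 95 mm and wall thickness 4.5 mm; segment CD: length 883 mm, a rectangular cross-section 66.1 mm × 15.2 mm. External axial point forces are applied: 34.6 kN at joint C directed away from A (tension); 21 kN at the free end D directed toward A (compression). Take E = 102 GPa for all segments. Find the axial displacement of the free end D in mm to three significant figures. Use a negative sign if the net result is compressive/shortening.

-0.111 mm

Internal axial forces (sectioning from the free end, tension +): N_CD = -21 kN, N_BC = 13.6 kN, N_AB = 13.6 kN.
A_AB = 5565 mm².
A_BC = 1279 mm².
A_CD = 1005 mm².
δ_AB = 13600·294/(5565·102000) = 0.007044 mm
δ_BC = 13600·601/(1279·102000) = 0.06263 mm
δ_CD = -21000·883/(1005·102000) = -0.1809 mm
δ = Σδ_i = -0.1113 mm.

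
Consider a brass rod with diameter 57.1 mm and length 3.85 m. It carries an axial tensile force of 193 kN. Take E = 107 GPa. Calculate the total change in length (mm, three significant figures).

2.71 mm

A = 2561 mm².
δ_mech = NL/(AE) = 193000·3850/(2561·107000) = 2.712 mm.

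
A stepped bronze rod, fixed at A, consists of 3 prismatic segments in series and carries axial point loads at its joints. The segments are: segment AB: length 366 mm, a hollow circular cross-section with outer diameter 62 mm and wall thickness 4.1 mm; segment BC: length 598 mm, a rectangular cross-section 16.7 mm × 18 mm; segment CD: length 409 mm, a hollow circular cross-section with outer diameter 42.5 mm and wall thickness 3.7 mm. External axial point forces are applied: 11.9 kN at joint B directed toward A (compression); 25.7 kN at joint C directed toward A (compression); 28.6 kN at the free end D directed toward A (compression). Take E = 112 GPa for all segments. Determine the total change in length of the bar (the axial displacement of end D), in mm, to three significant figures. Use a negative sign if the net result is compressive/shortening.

-1.49 mm

Internal axial forces (sectioning from the free end, tension +): N_CD = -28.6 kN, N_BC = -54.3 kN, N_AB = -66.2 kN.
A_AB = 745.8 mm².
A_BC = 300.6 mm².
A_CD = 451 mm².
δ_AB = -66200·366/(745.8·112000) = -0.2901 mm
δ_BC = -54300·598/(300.6·112000) = -0.9645 mm
δ_CD = -28600·409/(451·112000) = -0.2316 mm
δ = Σδ_i = -1.486 mm.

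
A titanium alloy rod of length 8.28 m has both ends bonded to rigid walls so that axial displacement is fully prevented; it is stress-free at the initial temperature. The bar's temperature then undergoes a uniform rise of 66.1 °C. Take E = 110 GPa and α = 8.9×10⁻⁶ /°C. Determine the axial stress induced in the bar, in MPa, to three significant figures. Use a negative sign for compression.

Free thermal expansion αLΔT = 8.9e-6 · 8280 · 66.1 = 4.871 mm.
The walls impose strain ε = −(4.871)/8280 = -5.8829e-04; σ = Eε = 110000 · -5.8829e-04 = -64.71 MPa.

-64.7 MPa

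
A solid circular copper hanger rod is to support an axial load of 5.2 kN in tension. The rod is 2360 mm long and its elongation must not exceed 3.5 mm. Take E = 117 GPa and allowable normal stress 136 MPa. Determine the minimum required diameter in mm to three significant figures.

Required area A ≥ P/σ_allow = 5200/136 = 38.24 mm².
For a solid circular section, d ≥ √(4A/π) = 6.977 mm.
Elongation limit: A ≥ PL/(Eδ_allow) = 5200·2360/(117000·3.5) = 29.97 mm² ⇒ d ≥ 6.177 mm.
The stress limit governs.

6.98 mm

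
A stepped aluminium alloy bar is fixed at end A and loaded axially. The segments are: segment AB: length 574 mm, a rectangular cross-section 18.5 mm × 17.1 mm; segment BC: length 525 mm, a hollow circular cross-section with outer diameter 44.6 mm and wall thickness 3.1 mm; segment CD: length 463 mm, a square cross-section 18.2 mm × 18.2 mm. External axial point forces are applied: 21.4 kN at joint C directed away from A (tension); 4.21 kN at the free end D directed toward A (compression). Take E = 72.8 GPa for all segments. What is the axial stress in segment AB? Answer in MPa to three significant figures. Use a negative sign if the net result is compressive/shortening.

54.3 MPa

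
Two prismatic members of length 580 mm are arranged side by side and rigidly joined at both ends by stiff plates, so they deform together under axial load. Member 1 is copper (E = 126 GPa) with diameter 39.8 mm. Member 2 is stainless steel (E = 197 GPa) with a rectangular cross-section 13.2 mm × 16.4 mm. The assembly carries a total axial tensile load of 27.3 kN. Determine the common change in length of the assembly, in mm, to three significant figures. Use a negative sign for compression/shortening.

0.0794 mm

A_1 = 1244 mm².
A_2 = 216.5 mm².
Equal strain + equilibrium ⇒ each member carries load in proportion to AE: A₁E₁ = 156800000 N, A₂E₂ = 42650000 N, ΣAE = 199400000 N.
δ = PL/ΣAE = 27300·580/199400000 = 0.07941 mm.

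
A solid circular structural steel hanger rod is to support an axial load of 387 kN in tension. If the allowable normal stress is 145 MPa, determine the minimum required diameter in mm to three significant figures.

Required area A ≥ P/σ_allow = 387000/145 = 2669 mm².
For a solid circular section, d ≥ √(4A/π) = 58.29 mm.

58.3 mm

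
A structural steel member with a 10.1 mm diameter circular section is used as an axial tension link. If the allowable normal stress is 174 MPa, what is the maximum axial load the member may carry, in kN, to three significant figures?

A = 80.12 mm².
P_max = σ_allow · A = 174 · 80.12 = 13940 N = 13.94 kN.

13.9 kN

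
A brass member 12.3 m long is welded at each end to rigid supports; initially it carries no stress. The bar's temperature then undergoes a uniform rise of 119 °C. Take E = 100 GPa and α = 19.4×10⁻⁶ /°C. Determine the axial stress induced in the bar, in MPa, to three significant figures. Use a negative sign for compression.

-231 MPa

Free thermal expansion αLΔT = 19.4e-6 · 12300 · 119 = 28.4 mm.
The walls impose strain ε = −(28.4)/12300 = -2.3086e-03; σ = Eε = 100000 · -2.3086e-03 = -230.9 MPa.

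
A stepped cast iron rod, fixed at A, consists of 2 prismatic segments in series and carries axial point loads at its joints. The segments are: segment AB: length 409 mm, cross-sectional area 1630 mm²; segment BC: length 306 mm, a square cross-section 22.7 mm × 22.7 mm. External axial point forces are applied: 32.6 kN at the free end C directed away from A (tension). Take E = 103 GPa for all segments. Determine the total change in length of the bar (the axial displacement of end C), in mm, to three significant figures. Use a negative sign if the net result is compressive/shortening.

Internal axial forces (sectioning from the free end, tension +): N_BC = 32.6 kN, N_AB = 32.6 kN.
A_BC = 515.3 mm².
δ_AB = 32600·409/(1630·103000) = 0.07942 mm
δ_BC = 32600·306/(515.3·103000) = 0.188 mm
δ = Σδ_i = 0.2674 mm.

0.267 mm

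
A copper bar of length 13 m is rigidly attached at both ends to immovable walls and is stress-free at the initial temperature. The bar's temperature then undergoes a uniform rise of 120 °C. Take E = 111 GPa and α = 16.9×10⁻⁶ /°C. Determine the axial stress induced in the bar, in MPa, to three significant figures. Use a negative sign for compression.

Free thermal expansion αLΔT = 16.9e-6 · 13000 · 120 = 26.36 mm.
The walls impose strain ε = −(26.36)/13000 = -2.0280e-03; σ = Eε = 111000 · -2.0280e-03 = -225.1 MPa.

-225 MPa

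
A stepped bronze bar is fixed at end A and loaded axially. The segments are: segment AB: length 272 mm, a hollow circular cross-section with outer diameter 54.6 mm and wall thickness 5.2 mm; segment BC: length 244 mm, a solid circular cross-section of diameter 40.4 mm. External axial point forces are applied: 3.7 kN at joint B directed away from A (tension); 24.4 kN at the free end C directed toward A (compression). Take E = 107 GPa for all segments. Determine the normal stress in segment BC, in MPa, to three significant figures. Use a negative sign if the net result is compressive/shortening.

Internal axial forces (sectioning from the free end, tension +): N_BC = -24.4 kN, N_AB = -20.7 kN.
A_BC = 1282 mm².
σ_BC = N_BC/A_BC = -24400/1282 = -19.03 MPa.

-19.0 MPa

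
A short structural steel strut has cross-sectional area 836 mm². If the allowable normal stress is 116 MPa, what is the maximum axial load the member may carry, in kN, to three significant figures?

97.0 kN

P_max = σ_allow · A = 116 · 836 = 96980 N = 96.98 kN.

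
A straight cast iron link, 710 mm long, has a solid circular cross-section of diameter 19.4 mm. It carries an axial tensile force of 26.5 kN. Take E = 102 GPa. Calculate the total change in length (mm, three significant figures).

0.624 mm

A = 295.6 mm².
δ_mech = NL/(AE) = 26500·710/(295.6·102000) = 0.624 mm.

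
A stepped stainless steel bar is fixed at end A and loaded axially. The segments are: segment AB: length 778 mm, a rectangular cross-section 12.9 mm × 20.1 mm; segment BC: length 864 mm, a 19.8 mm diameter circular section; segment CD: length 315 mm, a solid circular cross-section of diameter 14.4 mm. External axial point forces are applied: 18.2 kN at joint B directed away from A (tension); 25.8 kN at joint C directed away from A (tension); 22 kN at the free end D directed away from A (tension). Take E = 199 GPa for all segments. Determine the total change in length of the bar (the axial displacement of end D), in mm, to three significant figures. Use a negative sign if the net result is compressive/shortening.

1.88 mm

Internal axial forces (sectioning from the free end, tension +): N_CD = 22 kN, N_BC = 47.8 kN, N_AB = 66 kN.
A_AB = 259.3 mm².
A_BC = 307.9 mm².
A_CD = 162.9 mm².
δ_AB = 66000·778/(259.3·199000) = 0.9951 mm
δ_BC = 47800·864/(307.9·199000) = 0.674 mm
δ_CD = 22000·315/(162.9·199000) = 0.2138 mm
δ = Σδ_i = 1.883 mm.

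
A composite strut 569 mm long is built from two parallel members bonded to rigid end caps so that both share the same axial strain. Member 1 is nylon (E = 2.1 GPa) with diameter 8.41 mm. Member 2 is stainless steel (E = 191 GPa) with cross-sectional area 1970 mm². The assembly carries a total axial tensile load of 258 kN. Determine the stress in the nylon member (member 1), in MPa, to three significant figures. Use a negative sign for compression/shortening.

A_1 = 55.55 mm².
Equal strain + equilibrium ⇒ each member carries load in proportion to AE: A₁E₁ = 116700 N, A₂E₂ = 376300000 N, ΣAE = 376400000 N.
σ₁ = P·E₁/ΣAE = 258000·2100/376400000 = 1.439 MPa.

1.44 MPa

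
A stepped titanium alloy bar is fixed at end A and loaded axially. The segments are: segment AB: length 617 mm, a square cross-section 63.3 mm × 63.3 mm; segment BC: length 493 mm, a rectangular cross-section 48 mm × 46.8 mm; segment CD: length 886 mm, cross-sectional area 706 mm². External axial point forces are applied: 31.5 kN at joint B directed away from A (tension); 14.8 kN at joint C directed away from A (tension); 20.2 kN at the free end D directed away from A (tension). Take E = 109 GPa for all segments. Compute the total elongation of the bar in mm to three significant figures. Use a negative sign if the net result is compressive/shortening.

Internal axial forces (sectioning from the free end, tension +): N_CD = 20.2 kN, N_BC = 35 kN, N_AB = 66.5 kN.
A_AB = 4007 mm².
A_BC = 2246 mm².
δ_AB = 66500·617/(4007·109000) = 0.09394 mm
δ_BC = 35000·493/(2246·109000) = 0.07047 mm
δ_CD = 20200·886/(706·109000) = 0.2326 mm
δ = Σδ_i = 0.397 mm.

0.397 mm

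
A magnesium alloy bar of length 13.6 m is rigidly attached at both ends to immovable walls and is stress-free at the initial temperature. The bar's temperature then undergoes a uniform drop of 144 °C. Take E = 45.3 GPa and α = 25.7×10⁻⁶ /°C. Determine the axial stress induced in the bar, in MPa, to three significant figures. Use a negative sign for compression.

Free thermal expansion αLΔT = 25.7e-6 · 13600 · -144 = -50.33 mm.
The walls impose strain ε = −(-50.33)/13600 = 3.7008e-03; σ = Eε = 45300 · 3.7008e-03 = 167.6 MPa.

168 MPa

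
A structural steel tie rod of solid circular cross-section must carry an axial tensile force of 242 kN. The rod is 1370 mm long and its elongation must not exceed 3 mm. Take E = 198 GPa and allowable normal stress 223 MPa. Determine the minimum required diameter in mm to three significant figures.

37.2 mm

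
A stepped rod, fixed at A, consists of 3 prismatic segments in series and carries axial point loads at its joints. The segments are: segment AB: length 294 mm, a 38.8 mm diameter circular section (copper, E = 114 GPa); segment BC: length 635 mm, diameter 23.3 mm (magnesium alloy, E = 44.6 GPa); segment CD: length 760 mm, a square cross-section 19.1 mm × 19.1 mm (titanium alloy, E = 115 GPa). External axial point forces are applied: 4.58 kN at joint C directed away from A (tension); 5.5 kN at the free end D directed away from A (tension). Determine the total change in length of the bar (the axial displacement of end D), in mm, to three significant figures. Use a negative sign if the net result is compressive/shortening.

0.458 mm

Internal axial forces (sectioning from the free end, tension +): N_CD = 5.5 kN, N_BC = 10.08 kN, N_AB = 10.08 kN.
A_AB = 1182 mm².
A_BC = 426.4 mm².
A_CD = 364.8 mm².
δ_AB = 10080·294/(1182·114000) = 0.02199 mm
δ_BC = 10080·635/(426.4·44600) = 0.3366 mm
δ_CD = 5500·760/(364.8·115000) = 0.09963 mm
δ = Σδ_i = 0.4582 mm.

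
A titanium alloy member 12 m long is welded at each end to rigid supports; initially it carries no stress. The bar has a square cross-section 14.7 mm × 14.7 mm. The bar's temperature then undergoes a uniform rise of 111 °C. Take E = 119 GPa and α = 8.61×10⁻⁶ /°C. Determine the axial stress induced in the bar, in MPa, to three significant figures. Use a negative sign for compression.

Free thermal expansion αLΔT = 8.61e-6 · 12000 · 111 = 11.47 mm.
The walls impose strain ε = −(11.47)/12000 = -9.5571e-04; σ = Eε = 119000 · -9.5571e-04 = -113.7 MPa.

-114 MPa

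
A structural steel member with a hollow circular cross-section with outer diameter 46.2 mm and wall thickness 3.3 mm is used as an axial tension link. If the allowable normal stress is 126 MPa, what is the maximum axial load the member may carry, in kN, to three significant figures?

56.0 kN

A = 444.8 mm².
P_max = σ_allow · A = 126 · 444.8 = 56040 N = 56.04 kN.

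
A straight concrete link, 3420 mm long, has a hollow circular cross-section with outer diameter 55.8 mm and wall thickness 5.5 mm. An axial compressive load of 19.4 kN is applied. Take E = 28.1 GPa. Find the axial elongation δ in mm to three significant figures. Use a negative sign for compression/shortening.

-2.72 mm

A = 869.1 mm².
δ_mech = NL/(AE) = -19400·3420/(869.1·28100) = -2.717 mm.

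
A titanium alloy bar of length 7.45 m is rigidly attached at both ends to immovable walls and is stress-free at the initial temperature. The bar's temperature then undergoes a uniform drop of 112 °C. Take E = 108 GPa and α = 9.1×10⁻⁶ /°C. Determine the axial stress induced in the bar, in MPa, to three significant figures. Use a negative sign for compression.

110 MPa

Free thermal expansion αLΔT = 9.1e-6 · 7450 · -112 = -7.593 mm.
The walls impose strain ε = −(-7.593)/7450 = 1.0192e-03; σ = Eε = 108000 · 1.0192e-03 = 110.1 MPa.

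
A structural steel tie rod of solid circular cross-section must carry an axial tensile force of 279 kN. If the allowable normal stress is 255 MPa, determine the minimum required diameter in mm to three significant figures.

Required area A ≥ P/σ_allow = 279000/255 = 1094 mm².
For a solid circular section, d ≥ √(4A/π) = 37.32 mm.

37.3 mm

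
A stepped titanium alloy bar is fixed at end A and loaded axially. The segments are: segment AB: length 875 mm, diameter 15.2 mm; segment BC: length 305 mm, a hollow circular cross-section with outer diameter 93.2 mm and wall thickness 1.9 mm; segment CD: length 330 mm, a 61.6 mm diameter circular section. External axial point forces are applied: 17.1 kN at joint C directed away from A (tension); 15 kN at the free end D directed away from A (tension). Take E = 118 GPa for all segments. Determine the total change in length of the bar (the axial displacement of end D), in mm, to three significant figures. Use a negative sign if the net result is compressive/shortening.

Internal axial forces (sectioning from the free end, tension +): N_CD = 15 kN, N_BC = 32.1 kN, N_AB = 32.1 kN.
A_AB = 181.5 mm².
A_BC = 545 mm².
A_CD = 2980 mm².
δ_AB = 32100·875/(181.5·118000) = 1.312 mm
δ_BC = 32100·305/(545·118000) = 0.1522 mm
δ_CD = 15000·330/(2980·118000) = 0.01408 mm
δ = Σδ_i = 1.478 mm.

1.48 mm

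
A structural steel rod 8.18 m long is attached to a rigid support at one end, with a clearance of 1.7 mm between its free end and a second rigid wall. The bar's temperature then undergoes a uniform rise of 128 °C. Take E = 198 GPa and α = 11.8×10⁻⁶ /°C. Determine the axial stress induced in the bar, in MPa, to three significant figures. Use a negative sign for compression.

-258 MPa

Free thermal expansion αLΔT = 11.8e-6 · 8180 · 128 = 12.36 mm.
The walls engage after the gap closes; constrained expansion = 12.36 − 1.7 = 10.66 mm.
The walls impose strain ε = −(10.66)/8180 = -1.3026e-03; σ = Eε = 198000 · -1.3026e-03 = -257.9 MPa.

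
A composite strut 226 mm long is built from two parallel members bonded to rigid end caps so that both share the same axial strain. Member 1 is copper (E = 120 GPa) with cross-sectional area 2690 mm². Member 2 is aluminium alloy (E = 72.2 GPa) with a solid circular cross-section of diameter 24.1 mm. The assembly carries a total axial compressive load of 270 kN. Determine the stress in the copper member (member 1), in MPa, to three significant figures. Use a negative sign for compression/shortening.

-91.1 MPa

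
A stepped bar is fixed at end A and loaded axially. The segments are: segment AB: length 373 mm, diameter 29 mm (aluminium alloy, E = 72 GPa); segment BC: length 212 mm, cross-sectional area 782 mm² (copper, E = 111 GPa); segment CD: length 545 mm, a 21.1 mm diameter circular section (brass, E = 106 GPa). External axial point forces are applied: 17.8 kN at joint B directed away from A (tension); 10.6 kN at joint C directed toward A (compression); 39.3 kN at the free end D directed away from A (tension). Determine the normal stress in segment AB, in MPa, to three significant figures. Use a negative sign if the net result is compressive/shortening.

70.4 MPa

Internal axial forces (sectioning from the free end, tension +): N_CD = 39.3 kN, N_BC = 28.7 kN, N_AB = 46.5 kN.
A_AB = 660.5 mm².
σ_AB = N_AB/A_AB = 46500/660.5 = 70.4 MPa.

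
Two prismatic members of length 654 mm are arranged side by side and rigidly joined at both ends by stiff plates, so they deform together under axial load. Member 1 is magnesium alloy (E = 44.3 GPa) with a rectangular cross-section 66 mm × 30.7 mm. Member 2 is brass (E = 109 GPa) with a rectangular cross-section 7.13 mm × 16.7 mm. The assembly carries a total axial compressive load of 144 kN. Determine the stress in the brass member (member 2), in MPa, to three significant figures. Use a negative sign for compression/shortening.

A_1 = 2026 mm².
A_2 = 119.1 mm².
Equal strain + equilibrium ⇒ each member carries load in proportion to AE: A₁E₁ = 89760000 N, A₂E₂ = 12980000 N, ΣAE = 102700000 N.
σ₂ = P·E₂/ΣAE = -144000·109000/102700000 = -152.8 MPa.

-153 MPa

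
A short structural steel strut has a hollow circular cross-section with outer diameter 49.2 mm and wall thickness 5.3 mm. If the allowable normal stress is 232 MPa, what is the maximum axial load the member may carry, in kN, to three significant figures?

A = 731 mm².
P_max = σ_allow · A = 232 · 731 = 169600 N = 169.6 kN.

170 kN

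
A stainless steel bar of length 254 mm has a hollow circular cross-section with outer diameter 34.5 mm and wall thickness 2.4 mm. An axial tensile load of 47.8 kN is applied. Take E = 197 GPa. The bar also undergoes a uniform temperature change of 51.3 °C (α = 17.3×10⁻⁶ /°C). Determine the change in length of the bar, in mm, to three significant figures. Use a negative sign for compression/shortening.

0.480 mm

A = 242 mm².
δ_mech = NL/(AE) = 47800·254/(242·197000) = 0.2546 mm.
δ_thermal = αLΔT = 17.3e-6·254·51.3 = 0.2254 mm.
δ = δ_mech + δ_thermal = 0.4801 mm.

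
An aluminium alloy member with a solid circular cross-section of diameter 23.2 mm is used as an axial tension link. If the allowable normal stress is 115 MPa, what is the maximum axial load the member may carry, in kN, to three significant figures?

A = 422.7 mm².
P_max = σ_allow · A = 115 · 422.7 = 48610 N = 48.61 kN.

48.6 kN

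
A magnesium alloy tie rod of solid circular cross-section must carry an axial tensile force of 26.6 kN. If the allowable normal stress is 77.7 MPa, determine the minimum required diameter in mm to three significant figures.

20.9 mm

Required area A ≥ P/σ_allow = 26600/77.7 = 342.3 mm².
For a solid circular section, d ≥ √(4A/π) = 20.88 mm.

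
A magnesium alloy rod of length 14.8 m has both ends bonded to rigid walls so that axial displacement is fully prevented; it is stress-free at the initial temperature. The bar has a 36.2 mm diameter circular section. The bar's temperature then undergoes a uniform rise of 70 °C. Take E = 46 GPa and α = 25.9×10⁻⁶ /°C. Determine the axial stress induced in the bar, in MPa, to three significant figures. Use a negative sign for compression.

Free thermal expansion αLΔT = 25.9e-6 · 14800 · 70 = 26.83 mm.
The walls impose strain ε = −(26.83)/14800 = -1.8130e-03; σ = Eε = 46000 · -1.8130e-03 = -83.4 MPa.

-83.4 MPa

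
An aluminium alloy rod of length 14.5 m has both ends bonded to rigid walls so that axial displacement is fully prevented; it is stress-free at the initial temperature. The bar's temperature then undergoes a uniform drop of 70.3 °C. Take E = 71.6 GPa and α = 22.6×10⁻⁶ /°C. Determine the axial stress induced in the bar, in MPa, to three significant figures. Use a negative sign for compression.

Free thermal expansion αLΔT = 22.6e-6 · 14500 · -70.3 = -23.04 mm.
The walls impose strain ε = −(-23.04)/14500 = 1.5888e-03; σ = Eε = 71600 · 1.5888e-03 = 113.8 MPa.

114 MPa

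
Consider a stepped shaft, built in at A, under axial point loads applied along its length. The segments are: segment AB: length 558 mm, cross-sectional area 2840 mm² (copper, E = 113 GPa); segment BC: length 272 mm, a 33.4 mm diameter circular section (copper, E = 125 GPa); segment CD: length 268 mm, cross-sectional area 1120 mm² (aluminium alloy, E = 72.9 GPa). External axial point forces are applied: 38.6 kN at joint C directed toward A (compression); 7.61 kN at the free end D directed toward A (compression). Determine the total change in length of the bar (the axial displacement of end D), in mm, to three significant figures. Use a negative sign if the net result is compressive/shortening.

-0.220 mm

Internal axial forces (sectioning from the free end, tension +): N_CD = -7.61 kN, N_BC = -46.21 kN, N_AB = -46.21 kN.
A_BC = 876.2 mm².
δ_AB = -46210·558/(2840·113000) = -0.08035 mm
δ_BC = -46210·272/(876.2·125000) = -0.1148 mm
δ_CD = -7610·268/(1120·72900) = -0.02498 mm
δ = Σδ_i = -0.2201 mm.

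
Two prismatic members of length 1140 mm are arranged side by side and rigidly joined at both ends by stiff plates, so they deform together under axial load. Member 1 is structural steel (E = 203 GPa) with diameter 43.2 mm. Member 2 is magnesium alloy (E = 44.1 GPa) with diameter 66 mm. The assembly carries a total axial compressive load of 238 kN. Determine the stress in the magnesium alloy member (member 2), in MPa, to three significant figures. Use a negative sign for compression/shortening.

-23.4 MPa

A_1 = 1466 mm².
A_2 = 3421 mm².
Equal strain + equilibrium ⇒ each member carries load in proportion to AE: A₁E₁ = 297500000 N, A₂E₂ = 150900000 N, ΣAE = 448400000 N.
σ₂ = P·E₂/ΣAE = -238000·44100/448400000 = -23.41 MPa.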